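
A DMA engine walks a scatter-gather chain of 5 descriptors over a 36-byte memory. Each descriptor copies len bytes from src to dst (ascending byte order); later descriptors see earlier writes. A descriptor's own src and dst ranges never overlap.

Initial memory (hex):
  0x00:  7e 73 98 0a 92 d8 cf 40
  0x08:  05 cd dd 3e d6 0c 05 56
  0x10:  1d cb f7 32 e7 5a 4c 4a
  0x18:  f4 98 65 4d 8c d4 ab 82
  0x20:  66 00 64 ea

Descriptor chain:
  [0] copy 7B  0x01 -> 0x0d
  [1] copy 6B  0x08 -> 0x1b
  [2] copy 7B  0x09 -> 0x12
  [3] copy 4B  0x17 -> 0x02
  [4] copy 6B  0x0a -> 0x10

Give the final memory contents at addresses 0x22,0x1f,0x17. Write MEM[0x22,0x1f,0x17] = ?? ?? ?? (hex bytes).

MEM[0x22,0x1f,0x17] = 64 d6 98

D0: mem[0x0d..0x13] <- [73 98 0a 92 d8 cf 40]
D1: mem[0x1b..0x20] <- [05 cd dd 3e d6 73]
D2: mem[0x12..0x18] <- [cd dd 3e d6 73 98 0a]
D3: mem[0x02..0x05] <- [98 0a 98 65]
D4: mem[0x10..0x15] <- [dd 3e d6 73 98 0a]
query mem[0x22]=0x64, mem[0x1f]=0xd6, mem[0x17]=0x98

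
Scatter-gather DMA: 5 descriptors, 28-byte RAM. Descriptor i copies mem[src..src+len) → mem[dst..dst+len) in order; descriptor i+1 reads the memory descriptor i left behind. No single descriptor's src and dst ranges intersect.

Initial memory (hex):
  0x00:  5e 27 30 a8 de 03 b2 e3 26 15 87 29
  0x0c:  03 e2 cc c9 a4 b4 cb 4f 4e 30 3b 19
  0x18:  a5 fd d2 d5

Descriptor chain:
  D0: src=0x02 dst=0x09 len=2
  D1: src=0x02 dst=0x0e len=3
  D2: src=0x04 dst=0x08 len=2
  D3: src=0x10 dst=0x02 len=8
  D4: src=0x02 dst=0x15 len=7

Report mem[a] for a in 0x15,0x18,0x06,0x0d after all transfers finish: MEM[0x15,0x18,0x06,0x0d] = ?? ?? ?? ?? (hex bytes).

MEM[0x15,0x18,0x06,0x0d] = de 4f 4e e2

[0] 0x02->0x09 len=2 : 30 a8
[1] 0x02->0x0e len=3 : 30 a8 de
[2] 0x04->0x08 len=2 : de 03
[3] 0x10->0x02 len=8 : de b4 cb 4f 4e 30 3b 19
[4] 0x02->0x15 len=7 : de b4 cb 4f 4e 30 3b
query mem[0x15]=0xde, mem[0x18]=0x4f, mem[0x06]=0x4e, mem[0x0d]=0xe2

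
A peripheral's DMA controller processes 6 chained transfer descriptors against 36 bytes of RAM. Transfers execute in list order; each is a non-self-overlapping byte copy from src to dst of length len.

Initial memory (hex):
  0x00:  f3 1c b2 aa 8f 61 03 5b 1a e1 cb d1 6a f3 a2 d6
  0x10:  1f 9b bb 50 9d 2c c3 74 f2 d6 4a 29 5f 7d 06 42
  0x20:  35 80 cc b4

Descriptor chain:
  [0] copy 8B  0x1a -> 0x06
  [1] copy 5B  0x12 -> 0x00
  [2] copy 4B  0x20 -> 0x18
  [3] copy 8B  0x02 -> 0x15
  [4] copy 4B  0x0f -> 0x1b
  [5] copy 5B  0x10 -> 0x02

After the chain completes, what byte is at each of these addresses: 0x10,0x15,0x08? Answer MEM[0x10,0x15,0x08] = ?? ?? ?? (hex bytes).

#0 dst[0x06+8] := {0x4a,0x29,0x5f,0x7d,0x06,0x42,0x35,0x80}
#1 dst[0x00+5] := {0xbb,0x50,0x9d,0x2c,0xc3}
#2 dst[0x18+4] := {0x35,0x80,0xcc,0xb4}
#3 dst[0x15+8] := {0x9d,0x2c,0xc3,0x61,0x4a,0x29,0x5f,0x7d}
#4 dst[0x1b+4] := {0xd6,0x1f,0x9b,0xbb}
#5 dst[0x02+5] := {0x1f,0x9b,0xbb,0x50,0x9d}
query mem[0x10]=0x1f, mem[0x15]=0x9d, mem[0x08]=0x5f

MEM[0x10,0x15,0x08] = 1f 9d 5f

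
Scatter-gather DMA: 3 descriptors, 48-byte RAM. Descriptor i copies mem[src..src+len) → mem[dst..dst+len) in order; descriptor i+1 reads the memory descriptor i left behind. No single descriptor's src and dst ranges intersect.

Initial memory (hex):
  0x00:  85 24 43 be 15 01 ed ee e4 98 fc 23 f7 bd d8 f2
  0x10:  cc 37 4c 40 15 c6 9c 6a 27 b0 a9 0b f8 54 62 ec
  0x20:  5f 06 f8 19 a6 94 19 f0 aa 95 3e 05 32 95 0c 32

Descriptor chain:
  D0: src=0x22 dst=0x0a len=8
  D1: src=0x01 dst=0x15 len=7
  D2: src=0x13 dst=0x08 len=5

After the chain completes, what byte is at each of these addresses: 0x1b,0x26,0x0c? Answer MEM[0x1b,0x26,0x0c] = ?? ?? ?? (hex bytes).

D0: mem[0x0a..0x11] <- [f8 19 a6 94 19 f0 aa 95]
D1: mem[0x15..0x1b] <- [24 43 be 15 01 ed ee]
D2: mem[0x08..0x0c] <- [40 15 24 43 be]
query mem[0x1b]=0xee, mem[0x26]=0x19, mem[0x0c]=0xbe

MEM[0x1b,0x26,0x0c] = ee 19 be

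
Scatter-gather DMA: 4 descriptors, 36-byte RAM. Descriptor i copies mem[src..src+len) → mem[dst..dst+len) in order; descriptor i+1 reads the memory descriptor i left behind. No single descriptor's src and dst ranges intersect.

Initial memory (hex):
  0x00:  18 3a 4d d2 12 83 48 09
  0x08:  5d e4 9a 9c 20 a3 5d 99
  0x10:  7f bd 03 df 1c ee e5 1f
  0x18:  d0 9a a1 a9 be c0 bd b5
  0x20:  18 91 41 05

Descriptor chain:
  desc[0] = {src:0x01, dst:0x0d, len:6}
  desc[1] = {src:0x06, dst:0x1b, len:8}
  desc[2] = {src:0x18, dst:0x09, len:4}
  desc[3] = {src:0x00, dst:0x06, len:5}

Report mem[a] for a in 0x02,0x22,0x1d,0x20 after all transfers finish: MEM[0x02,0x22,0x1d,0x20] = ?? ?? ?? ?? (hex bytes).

MEM[0x02,0x22,0x1d,0x20] = 4d 3a 5d 9c

#0 dst[0x0d+6] := {0x3a,0x4d,0xd2,0x12,0x83,0x48}
#1 dst[0x1b+8] := {0x48,0x09,0x5d,0xe4,0x9a,0x9c,0x20,0x3a}
#2 dst[0x09+4] := {0xd0,0x9a,0xa1,0x48}
#3 dst[0x06+5] := {0x18,0x3a,0x4d,0xd2,0x12}
query mem[0x02]=0x4d, mem[0x22]=0x3a, mem[0x1d]=0x5d, mem[0x20]=0x9c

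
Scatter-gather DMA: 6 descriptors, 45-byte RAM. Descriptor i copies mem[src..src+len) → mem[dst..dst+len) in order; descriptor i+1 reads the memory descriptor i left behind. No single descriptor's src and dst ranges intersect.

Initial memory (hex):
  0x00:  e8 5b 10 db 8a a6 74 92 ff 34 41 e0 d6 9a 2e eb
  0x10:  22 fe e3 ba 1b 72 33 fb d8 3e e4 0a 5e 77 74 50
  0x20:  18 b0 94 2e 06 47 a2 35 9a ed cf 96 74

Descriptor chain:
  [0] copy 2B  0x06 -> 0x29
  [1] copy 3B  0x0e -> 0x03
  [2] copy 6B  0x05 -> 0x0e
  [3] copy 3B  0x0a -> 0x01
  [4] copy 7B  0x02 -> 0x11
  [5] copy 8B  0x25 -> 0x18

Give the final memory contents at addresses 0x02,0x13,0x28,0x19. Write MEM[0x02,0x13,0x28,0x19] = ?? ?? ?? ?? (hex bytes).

MEM[0x02,0x13,0x28,0x19] = e0 eb 9a a2

#0 dst[0x29+2] := {0x74,0x92}
#1 dst[0x03+3] := {0x2e,0xeb,0x22}
#2 dst[0x0e+6] := {0x22,0x74,0x92,0xff,0x34,0x41}
#3 dst[0x01+3] := {0x41,0xe0,0xd6}
#4 dst[0x11+7] := {0xe0,0xd6,0xeb,0x22,0x74,0x92,0xff}
#5 dst[0x18+8] := {0x47,0xa2,0x35,0x9a,0x74,0x92,0x96,0x74}
query mem[0x02]=0xe0, mem[0x13]=0xeb, mem[0x28]=0x9a, mem[0x19]=0xa2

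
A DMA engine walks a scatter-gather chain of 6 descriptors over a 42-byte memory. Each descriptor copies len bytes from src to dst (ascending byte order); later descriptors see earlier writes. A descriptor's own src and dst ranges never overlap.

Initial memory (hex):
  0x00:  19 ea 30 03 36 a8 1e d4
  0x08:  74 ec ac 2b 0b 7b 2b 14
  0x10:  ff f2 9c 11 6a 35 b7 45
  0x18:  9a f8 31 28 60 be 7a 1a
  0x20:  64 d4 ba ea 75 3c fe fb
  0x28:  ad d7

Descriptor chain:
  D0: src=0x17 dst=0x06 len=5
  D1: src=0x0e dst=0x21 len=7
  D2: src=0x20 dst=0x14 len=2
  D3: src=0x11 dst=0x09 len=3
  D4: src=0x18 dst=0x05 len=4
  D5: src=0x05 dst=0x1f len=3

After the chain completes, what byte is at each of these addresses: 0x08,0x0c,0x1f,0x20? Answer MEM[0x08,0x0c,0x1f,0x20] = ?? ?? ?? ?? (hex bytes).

#0 dst[0x06+5] := {0x45,0x9a,0xf8,0x31,0x28}
#1 dst[0x21+7] := {0x2b,0x14,0xff,0xf2,0x9c,0x11,0x6a}
#2 dst[0x14+2] := {0x64,0x2b}
#3 dst[0x09+3] := {0xf2,0x9c,0x11}
#4 dst[0x05+4] := {0x9a,0xf8,0x31,0x28}
#5 dst[0x1f+3] := {0x9a,0xf8,0x31}
query mem[0x08]=0x28, mem[0x0c]=0x0b, mem[0x1f]=0x9a, mem[0x20]=0xf8

MEM[0x08,0x0c,0x1f,0x20] = 28 0b 9a f8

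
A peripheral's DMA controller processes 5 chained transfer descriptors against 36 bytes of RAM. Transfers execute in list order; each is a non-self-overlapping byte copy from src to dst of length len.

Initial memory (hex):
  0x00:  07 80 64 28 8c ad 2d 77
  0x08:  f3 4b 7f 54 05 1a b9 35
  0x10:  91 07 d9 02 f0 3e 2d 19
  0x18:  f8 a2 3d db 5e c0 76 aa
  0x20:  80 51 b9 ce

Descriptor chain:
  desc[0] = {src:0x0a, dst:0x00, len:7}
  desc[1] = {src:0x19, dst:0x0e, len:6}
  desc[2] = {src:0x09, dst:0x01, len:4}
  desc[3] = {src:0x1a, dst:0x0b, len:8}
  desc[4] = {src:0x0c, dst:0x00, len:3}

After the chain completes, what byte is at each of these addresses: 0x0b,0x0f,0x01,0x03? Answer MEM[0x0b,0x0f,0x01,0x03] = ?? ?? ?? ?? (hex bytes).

MEM[0x0b,0x0f,0x01,0x03] = 3d 76 5e 54

D0: mem[0x00..0x06] <- [7f 54 05 1a b9 35 91]
D1: mem[0x0e..0x13] <- [a2 3d db 5e c0 76]
D2: mem[0x01..0x04] <- [4b 7f 54 05]
D3: mem[0x0b..0x12] <- [3d db 5e c0 76 aa 80 51]
D4: mem[0x00..0x02] <- [db 5e c0]
query mem[0x0b]=0x3d, mem[0x0f]=0x76, mem[0x01]=0x5e, mem[0x03]=0x54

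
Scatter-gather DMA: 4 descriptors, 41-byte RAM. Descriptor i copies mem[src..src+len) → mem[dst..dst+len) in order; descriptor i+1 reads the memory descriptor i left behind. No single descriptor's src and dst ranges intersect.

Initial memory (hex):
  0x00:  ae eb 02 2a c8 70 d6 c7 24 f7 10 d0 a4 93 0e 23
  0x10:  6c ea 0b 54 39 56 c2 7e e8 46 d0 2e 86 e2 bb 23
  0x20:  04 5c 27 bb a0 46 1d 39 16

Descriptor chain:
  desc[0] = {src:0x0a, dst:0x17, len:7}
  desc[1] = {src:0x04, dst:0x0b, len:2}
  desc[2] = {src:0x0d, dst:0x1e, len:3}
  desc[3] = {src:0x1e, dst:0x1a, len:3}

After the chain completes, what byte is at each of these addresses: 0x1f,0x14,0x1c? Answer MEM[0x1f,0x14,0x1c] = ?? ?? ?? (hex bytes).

#0 dst[0x17+7] := {0x10,0xd0,0xa4,0x93,0x0e,0x23,0x6c}
#1 dst[0x0b+2] := {0xc8,0x70}
#2 dst[0x1e+3] := {0x93,0x0e,0x23}
#3 dst[0x1a+3] := {0x93,0x0e,0x23}
query mem[0x1f]=0x0e, mem[0x14]=0x39, mem[0x1c]=0x23

MEM[0x1f,0x14,0x1c] = 0e 39 23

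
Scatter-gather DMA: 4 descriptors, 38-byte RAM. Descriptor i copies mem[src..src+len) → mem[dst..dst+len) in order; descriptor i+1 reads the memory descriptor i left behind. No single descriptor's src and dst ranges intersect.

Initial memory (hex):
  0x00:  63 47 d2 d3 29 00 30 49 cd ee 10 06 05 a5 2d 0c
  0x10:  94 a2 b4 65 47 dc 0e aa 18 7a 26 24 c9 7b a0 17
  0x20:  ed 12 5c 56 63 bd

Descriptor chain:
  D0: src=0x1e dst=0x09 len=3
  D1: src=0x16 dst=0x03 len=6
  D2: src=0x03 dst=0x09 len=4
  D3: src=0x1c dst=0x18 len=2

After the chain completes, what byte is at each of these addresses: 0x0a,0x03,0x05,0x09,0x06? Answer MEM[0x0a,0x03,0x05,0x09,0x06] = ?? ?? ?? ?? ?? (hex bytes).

D0: mem[0x09..0x0b] <- [a0 17 ed]
D1: mem[0x03..0x08] <- [0e aa 18 7a 26 24]
D2: mem[0x09..0x0c] <- [0e aa 18 7a]
D3: mem[0x18..0x19] <- [c9 7b]
query mem[0x0a]=0xaa, mem[0x03]=0x0e, mem[0x05]=0x18, mem[0x09]=0x0e, mem[0x06]=0x7a

MEM[0x0a,0x03,0x05,0x09,0x06] = aa 0e 18 0e 7a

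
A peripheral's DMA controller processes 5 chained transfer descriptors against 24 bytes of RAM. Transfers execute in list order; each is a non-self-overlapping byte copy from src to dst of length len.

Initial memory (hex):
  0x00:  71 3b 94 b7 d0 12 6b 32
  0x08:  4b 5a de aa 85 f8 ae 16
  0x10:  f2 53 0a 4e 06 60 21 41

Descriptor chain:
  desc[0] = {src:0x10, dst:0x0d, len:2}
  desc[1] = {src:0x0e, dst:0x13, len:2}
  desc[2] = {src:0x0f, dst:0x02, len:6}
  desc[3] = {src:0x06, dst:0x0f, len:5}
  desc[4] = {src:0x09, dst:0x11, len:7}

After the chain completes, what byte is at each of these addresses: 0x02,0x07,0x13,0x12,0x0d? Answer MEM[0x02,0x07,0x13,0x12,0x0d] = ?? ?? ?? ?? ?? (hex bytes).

MEM[0x02,0x07,0x13,0x12,0x0d] = 16 16 aa de f2

[0] 0x10->0x0d len=2 : f2 53
[1] 0x0e->0x13 len=2 : 53 16
[2] 0x0f->0x02 len=6 : 16 f2 53 0a 53 16
[3] 0x06->0x0f len=5 : 53 16 4b 5a de
[4] 0x09->0x11 len=7 : 5a de aa 85 f2 53 53
query mem[0x02]=0x16, mem[0x07]=0x16, mem[0x13]=0xaa, mem[0x12]=0xde, mem[0x0d]=0xf2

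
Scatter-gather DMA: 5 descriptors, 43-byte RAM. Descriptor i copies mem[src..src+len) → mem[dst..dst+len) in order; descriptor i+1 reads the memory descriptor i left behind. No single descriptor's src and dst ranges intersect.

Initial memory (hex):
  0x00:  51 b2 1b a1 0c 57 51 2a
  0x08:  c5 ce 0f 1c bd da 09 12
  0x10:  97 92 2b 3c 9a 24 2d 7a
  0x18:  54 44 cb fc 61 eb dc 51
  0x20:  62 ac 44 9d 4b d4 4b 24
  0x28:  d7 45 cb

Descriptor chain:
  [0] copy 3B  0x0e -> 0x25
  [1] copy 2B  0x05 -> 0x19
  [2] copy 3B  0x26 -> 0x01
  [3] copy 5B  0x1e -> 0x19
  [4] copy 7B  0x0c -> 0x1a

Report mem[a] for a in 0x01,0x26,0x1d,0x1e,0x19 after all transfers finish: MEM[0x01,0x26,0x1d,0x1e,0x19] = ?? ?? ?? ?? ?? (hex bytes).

#0 dst[0x25+3] := {0x09,0x12,0x97}
#1 dst[0x19+2] := {0x57,0x51}
#2 dst[0x01+3] := {0x12,0x97,0xd7}
#3 dst[0x19+5] := {0xdc,0x51,0x62,0xac,0x44}
#4 dst[0x1a+7] := {0xbd,0xda,0x09,0x12,0x97,0x92,0x2b}
query mem[0x01]=0x12, mem[0x26]=0x12, mem[0x1d]=0x12, mem[0x1e]=0x97, mem[0x19]=0xdc

MEM[0x01,0x26,0x1d,0x1e,0x19] = 12 12 12 97 dc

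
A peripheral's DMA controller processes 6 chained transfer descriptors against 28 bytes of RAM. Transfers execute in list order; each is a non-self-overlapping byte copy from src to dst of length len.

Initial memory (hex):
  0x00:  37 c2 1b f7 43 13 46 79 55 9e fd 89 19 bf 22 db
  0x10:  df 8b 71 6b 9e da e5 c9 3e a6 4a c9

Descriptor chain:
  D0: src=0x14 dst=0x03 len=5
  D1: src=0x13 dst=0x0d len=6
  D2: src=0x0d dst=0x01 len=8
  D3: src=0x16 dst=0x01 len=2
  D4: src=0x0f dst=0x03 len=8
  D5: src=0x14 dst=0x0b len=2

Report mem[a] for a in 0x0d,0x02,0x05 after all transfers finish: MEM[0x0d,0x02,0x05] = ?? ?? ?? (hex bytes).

MEM[0x0d,0x02,0x05] = 6b c9 c9

#0 dst[0x03+5] := {0x9e,0xda,0xe5,0xc9,0x3e}
#1 dst[0x0d+6] := {0x6b,0x9e,0xda,0xe5,0xc9,0x3e}
#2 dst[0x01+8] := {0x6b,0x9e,0xda,0xe5,0xc9,0x3e,0x6b,0x9e}
#3 dst[0x01+2] := {0xe5,0xc9}
#4 dst[0x03+8] := {0xda,0xe5,0xc9,0x3e,0x6b,0x9e,0xda,0xe5}
#5 dst[0x0b+2] := {0x9e,0xda}
query mem[0x0d]=0x6b, mem[0x02]=0xc9, mem[0x05]=0xc9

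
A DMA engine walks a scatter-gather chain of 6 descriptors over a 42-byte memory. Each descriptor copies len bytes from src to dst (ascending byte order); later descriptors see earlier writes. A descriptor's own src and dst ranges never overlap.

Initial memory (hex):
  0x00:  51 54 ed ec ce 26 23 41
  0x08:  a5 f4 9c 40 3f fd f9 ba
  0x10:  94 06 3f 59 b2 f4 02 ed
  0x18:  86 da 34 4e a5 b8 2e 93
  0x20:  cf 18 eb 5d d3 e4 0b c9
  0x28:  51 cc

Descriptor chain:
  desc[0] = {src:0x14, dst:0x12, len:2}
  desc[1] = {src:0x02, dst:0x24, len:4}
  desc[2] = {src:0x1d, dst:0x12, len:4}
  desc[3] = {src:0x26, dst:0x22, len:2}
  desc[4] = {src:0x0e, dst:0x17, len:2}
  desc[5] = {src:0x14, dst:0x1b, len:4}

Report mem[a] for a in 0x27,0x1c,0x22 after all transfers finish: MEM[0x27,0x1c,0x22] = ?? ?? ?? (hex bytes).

MEM[0x27,0x1c,0x22] = 26 cf ce

#0 dst[0x12+2] := {0xb2,0xf4}
#1 dst[0x24+4] := {0xed,0xec,0xce,0x26}
#2 dst[0x12+4] := {0xb8,0x2e,0x93,0xcf}
#3 dst[0x22+2] := {0xce,0x26}
#4 dst[0x17+2] := {0xf9,0xba}
#5 dst[0x1b+4] := {0x93,0xcf,0x02,0xf9}
query mem[0x27]=0x26, mem[0x1c]=0xcf, mem[0x22]=0xce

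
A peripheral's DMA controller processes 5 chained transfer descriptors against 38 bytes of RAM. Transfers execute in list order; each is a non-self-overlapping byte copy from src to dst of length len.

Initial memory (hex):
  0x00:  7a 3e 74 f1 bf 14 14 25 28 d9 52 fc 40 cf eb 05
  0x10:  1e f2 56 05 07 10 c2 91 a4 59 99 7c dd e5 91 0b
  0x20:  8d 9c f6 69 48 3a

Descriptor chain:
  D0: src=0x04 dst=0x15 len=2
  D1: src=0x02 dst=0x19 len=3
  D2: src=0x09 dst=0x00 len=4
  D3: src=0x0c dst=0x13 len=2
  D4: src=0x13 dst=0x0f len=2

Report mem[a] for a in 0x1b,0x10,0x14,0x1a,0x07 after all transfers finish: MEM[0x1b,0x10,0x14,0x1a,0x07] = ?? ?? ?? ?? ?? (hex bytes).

D0: mem[0x15..0x16] <- [bf 14]
D1: mem[0x19..0x1b] <- [74 f1 bf]
D2: mem[0x00..0x03] <- [d9 52 fc 40]
D3: mem[0x13..0x14] <- [40 cf]
D4: mem[0x0f..0x10] <- [40 cf]
query mem[0x1b]=0xbf, mem[0x10]=0xcf, mem[0x14]=0xcf, mem[0x1a]=0xf1, mem[0x07]=0x25

MEM[0x1b,0x10,0x14,0x1a,0x07] = bf cf cf f1 25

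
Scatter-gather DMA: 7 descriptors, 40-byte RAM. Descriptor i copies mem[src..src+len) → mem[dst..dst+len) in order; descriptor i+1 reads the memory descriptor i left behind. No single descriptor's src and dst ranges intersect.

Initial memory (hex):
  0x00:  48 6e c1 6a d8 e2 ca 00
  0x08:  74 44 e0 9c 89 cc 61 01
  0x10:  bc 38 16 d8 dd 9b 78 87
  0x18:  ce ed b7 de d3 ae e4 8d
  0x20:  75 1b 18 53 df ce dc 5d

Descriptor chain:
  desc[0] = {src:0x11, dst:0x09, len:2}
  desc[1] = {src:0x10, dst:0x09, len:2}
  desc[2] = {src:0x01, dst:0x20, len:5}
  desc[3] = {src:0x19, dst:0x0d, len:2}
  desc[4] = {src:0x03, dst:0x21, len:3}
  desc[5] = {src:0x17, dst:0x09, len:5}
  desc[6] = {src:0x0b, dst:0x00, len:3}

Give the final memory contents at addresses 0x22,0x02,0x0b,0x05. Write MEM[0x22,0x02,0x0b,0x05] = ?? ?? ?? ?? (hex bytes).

MEM[0x22,0x02,0x0b,0x05] = d8 de ed e2

#0 dst[0x09+2] := {0x38,0x16}
#1 dst[0x09+2] := {0xbc,0x38}
#2 dst[0x20+5] := {0x6e,0xc1,0x6a,0xd8,0xe2}
#3 dst[0x0d+2] := {0xed,0xb7}
#4 dst[0x21+3] := {0x6a,0xd8,0xe2}
#5 dst[0x09+5] := {0x87,0xce,0xed,0xb7,0xde}
#6 dst[0x00+3] := {0xed,0xb7,0xde}
query mem[0x22]=0xd8, mem[0x02]=0xde, mem[0x0b]=0xed, mem[0x05]=0xe2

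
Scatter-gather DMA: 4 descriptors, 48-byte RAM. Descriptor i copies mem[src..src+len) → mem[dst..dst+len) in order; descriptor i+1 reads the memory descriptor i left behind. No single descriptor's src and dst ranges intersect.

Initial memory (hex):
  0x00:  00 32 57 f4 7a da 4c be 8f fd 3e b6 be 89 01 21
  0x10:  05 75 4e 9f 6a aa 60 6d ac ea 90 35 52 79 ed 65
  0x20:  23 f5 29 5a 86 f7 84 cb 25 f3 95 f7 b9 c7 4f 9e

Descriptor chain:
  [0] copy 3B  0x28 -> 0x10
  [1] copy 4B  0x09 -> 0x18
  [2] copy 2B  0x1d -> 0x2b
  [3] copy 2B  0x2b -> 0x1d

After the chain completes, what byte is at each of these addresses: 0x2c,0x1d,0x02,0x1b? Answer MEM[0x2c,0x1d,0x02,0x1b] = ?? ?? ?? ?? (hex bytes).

MEM[0x2c,0x1d,0x02,0x1b] = ed 79 57 be

[0] 0x28->0x10 len=3 : 25 f3 95
[1] 0x09->0x18 len=4 : fd 3e b6 be
[2] 0x1d->0x2b len=2 : 79 ed
[3] 0x2b->0x1d len=2 : 79 ed
query mem[0x2c]=0xed, mem[0x1d]=0x79, mem[0x02]=0x57, mem[0x1b]=0xbe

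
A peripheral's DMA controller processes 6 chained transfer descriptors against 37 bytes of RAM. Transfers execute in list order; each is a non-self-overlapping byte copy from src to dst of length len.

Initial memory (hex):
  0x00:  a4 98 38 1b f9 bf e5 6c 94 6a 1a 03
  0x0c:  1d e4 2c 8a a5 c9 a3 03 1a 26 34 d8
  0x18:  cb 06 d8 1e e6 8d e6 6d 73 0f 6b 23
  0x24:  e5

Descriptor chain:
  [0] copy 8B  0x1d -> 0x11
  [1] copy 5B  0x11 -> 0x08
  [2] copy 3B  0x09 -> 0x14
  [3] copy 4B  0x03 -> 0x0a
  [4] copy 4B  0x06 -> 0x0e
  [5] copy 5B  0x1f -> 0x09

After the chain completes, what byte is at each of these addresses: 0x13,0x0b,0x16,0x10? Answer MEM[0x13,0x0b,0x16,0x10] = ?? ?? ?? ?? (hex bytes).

MEM[0x13,0x0b,0x16,0x10] = 6d 0f 73 8d

#0 dst[0x11+8] := {0x8d,0xe6,0x6d,0x73,0x0f,0x6b,0x23,0xe5}
#1 dst[0x08+5] := {0x8d,0xe6,0x6d,0x73,0x0f}
#2 dst[0x14+3] := {0xe6,0x6d,0x73}
#3 dst[0x0a+4] := {0x1b,0xf9,0xbf,0xe5}
#4 dst[0x0e+4] := {0xe5,0x6c,0x8d,0xe6}
#5 dst[0x09+5] := {0x6d,0x73,0x0f,0x6b,0x23}
query mem[0x13]=0x6d, mem[0x0b]=0x0f, mem[0x16]=0x73, mem[0x10]=0x8d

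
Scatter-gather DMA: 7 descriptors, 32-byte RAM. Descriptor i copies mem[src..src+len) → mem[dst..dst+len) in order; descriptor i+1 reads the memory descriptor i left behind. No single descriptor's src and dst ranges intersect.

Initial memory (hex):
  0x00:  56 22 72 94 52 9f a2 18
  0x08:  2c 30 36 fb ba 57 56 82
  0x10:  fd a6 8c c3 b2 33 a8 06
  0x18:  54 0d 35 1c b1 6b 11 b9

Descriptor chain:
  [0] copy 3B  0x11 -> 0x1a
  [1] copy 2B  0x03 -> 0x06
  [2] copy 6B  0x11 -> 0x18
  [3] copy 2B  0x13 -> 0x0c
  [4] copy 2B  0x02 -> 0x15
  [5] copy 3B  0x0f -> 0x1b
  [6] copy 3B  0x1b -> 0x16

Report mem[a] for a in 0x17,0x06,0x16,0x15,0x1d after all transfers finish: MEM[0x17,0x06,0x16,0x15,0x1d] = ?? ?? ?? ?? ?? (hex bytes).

[0] 0x11->0x1a len=3 : a6 8c c3
[1] 0x03->0x06 len=2 : 94 52
[2] 0x11->0x18 len=6 : a6 8c c3 b2 33 a8
[3] 0x13->0x0c len=2 : c3 b2
[4] 0x02->0x15 len=2 : 72 94
[5] 0x0f->0x1b len=3 : 82 fd a6
[6] 0x1b->0x16 len=3 : 82 fd a6
query mem[0x17]=0xfd, mem[0x06]=0x94, mem[0x16]=0x82, mem[0x15]=0x72, mem[0x1d]=0xa6

MEM[0x17,0x06,0x16,0x15,0x1d] = fd 94 82 72 a6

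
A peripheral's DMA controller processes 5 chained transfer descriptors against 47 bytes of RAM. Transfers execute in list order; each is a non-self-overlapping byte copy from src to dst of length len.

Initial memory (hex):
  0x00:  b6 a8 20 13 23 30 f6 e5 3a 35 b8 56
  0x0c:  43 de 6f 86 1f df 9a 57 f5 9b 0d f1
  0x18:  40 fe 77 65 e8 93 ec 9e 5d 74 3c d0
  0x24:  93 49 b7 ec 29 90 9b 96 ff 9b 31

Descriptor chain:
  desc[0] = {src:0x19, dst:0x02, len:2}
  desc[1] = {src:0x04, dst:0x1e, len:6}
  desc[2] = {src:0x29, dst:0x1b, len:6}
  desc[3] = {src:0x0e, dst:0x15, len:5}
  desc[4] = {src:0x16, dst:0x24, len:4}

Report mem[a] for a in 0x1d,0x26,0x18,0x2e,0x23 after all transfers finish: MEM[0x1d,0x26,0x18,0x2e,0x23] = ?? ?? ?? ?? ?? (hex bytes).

MEM[0x1d,0x26,0x18,0x2e,0x23] = 96 df df 31 35

[0] 0x19->0x02 len=2 : fe 77
[1] 0x04->0x1e len=6 : 23 30 f6 e5 3a 35
[2] 0x29->0x1b len=6 : 90 9b 96 ff 9b 31
[3] 0x0e->0x15 len=5 : 6f 86 1f df 9a
[4] 0x16->0x24 len=4 : 86 1f df 9a
query mem[0x1d]=0x96, mem[0x26]=0xdf, mem[0x18]=0xdf, mem[0x2e]=0x31, mem[0x23]=0x35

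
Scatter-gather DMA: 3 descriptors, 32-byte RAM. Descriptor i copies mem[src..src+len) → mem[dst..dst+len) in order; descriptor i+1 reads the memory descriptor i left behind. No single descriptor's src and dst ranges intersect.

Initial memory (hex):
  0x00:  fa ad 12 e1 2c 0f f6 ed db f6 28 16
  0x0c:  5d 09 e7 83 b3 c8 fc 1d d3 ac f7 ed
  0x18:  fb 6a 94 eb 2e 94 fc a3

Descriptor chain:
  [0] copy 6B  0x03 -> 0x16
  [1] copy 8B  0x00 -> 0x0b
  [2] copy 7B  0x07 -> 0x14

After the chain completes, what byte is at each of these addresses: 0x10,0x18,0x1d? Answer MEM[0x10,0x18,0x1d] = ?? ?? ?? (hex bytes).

D0: mem[0x16..0x1b] <- [e1 2c 0f f6 ed db]
D1: mem[0x0b..0x12] <- [fa ad 12 e1 2c 0f f6 ed]
D2: mem[0x14..0x1a] <- [ed db f6 28 fa ad 12]
query mem[0x10]=0x0f, mem[0x18]=0xfa, mem[0x1d]=0x94

MEM[0x10,0x18,0x1d] = 0f fa 94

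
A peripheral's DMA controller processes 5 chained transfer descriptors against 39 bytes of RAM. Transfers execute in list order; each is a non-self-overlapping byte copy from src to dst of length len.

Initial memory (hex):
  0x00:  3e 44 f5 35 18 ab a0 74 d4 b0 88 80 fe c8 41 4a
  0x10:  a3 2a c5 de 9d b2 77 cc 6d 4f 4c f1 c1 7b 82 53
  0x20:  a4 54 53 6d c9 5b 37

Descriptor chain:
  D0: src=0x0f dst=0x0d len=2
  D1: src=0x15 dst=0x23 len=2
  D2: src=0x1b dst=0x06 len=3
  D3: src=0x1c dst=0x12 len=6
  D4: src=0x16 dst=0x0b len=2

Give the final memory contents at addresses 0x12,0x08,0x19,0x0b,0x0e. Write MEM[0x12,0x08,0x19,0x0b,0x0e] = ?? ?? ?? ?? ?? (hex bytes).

MEM[0x12,0x08,0x19,0x0b,0x0e] = c1 7b 4f a4 a3

#0 dst[0x0d+2] := {0x4a,0xa3}
#1 dst[0x23+2] := {0xb2,0x77}
#2 dst[0x06+3] := {0xf1,0xc1,0x7b}
#3 dst[0x12+6] := {0xc1,0x7b,0x82,0x53,0xa4,0x54}
#4 dst[0x0b+2] := {0xa4,0x54}
query mem[0x12]=0xc1, mem[0x08]=0x7b, mem[0x19]=0x4f, mem[0x0b]=0xa4, mem[0x0e]=0xa3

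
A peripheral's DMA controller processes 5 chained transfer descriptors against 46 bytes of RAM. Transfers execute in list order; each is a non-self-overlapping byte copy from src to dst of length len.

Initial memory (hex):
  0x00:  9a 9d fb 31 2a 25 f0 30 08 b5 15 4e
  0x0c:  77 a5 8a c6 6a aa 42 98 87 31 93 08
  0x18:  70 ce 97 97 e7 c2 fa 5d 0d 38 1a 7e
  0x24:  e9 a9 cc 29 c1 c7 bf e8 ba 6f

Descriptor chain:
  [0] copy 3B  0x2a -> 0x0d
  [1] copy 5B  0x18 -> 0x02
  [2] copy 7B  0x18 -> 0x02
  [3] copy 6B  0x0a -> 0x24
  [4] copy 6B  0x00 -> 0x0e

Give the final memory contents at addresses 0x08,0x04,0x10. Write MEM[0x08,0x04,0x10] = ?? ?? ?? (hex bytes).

MEM[0x08,0x04,0x10] = fa 97 70

D0: mem[0x0d..0x0f] <- [bf e8 ba]
D1: mem[0x02..0x06] <- [70 ce 97 97 e7]
D2: mem[0x02..0x08] <- [70 ce 97 97 e7 c2 fa]
D3: mem[0x24..0x29] <- [15 4e 77 bf e8 ba]
D4: mem[0x0e..0x13] <- [9a 9d 70 ce 97 97]
query mem[0x08]=0xfa, mem[0x04]=0x97, mem[0x10]=0x70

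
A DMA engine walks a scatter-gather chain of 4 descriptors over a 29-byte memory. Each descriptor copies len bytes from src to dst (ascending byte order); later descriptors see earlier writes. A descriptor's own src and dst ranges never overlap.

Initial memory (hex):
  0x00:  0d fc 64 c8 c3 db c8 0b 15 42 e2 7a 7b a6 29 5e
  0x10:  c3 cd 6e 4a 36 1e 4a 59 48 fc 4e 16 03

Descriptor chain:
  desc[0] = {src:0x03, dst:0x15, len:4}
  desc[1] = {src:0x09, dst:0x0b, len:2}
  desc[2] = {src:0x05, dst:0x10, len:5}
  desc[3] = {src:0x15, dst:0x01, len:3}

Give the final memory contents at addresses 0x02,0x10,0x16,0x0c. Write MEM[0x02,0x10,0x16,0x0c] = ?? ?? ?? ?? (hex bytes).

MEM[0x02,0x10,0x16,0x0c] = c3 db c3 e2

#0 dst[0x15+4] := {0xc8,0xc3,0xdb,0xc8}
#1 dst[0x0b+2] := {0x42,0xe2}
#2 dst[0x10+5] := {0xdb,0xc8,0x0b,0x15,0x42}
#3 dst[0x01+3] := {0xc8,0xc3,0xdb}
query mem[0x02]=0xc3, mem[0x10]=0xdb, mem[0x16]=0xc3, mem[0x0c]=0xe2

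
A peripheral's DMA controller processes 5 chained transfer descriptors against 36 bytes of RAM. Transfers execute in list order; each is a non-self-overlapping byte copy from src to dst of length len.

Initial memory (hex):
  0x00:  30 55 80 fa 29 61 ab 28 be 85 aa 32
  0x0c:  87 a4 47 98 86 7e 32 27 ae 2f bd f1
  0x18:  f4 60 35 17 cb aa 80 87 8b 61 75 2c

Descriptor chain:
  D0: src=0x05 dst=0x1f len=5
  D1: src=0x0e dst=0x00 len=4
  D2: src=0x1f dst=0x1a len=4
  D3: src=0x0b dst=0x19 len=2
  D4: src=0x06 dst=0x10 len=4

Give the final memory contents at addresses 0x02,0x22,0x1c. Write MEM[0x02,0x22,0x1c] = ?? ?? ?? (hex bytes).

#0 dst[0x1f+5] := {0x61,0xab,0x28,0xbe,0x85}
#1 dst[0x00+4] := {0x47,0x98,0x86,0x7e}
#2 dst[0x1a+4] := {0x61,0xab,0x28,0xbe}
#3 dst[0x19+2] := {0x32,0x87}
#4 dst[0x10+4] := {0xab,0x28,0xbe,0x85}
query mem[0x02]=0x86, mem[0x22]=0xbe, mem[0x1c]=0x28

MEM[0x02,0x22,0x1c] = 86 be 28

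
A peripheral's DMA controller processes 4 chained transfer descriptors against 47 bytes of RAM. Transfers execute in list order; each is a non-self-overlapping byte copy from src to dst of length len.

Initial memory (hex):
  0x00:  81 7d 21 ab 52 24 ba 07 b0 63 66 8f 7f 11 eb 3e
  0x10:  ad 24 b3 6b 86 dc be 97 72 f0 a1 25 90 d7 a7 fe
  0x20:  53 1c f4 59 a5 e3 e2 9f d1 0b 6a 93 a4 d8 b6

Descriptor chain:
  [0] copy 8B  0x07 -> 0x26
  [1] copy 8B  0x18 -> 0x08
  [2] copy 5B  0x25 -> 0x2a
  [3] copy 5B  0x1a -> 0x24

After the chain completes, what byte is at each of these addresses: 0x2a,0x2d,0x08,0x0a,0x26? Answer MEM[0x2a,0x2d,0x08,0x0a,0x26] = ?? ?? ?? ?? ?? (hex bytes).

  after D0: wrote 8B at 0x26 = 07b063668f7f11eb
  after D1: wrote 8B at 0x08 = 72f0a12590d7a7fe
  after D2: wrote 5B at 0x2a = e307b06366
  after D3: wrote 5B at 0x24 = a12590d7a7
query mem[0x2a]=0xe3, mem[0x2d]=0x63, mem[0x08]=0x72, mem[0x0a]=0xa1, mem[0x26]=0x90

MEM[0x2a,0x2d,0x08,0x0a,0x26] = e3 63 72 a1 90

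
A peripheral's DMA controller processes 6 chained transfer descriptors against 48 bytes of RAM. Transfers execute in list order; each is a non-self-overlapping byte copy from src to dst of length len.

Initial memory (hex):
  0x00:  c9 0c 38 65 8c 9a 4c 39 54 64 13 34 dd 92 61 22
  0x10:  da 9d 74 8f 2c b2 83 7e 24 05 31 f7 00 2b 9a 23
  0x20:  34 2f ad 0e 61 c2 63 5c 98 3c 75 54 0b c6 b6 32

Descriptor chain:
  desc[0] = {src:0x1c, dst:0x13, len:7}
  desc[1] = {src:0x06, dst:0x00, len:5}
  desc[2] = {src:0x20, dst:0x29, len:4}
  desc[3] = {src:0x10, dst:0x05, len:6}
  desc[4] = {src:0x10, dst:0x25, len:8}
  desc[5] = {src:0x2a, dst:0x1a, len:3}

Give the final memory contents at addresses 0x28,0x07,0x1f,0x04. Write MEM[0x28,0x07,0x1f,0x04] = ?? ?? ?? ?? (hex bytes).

MEM[0x28,0x07,0x1f,0x04] = 00 74 23 13

  after D0: wrote 7B at 0x13 = 002b9a23342fad
  after D1: wrote 5B at 0x00 = 4c39546413
  after D2: wrote 4B at 0x29 = 342fad0e
  after D3: wrote 6B at 0x05 = da9d74002b9a
  after D4: wrote 8B at 0x25 = da9d74002b9a2334
  after D5: wrote 3B at 0x1a = 9a2334
query mem[0x28]=0x00, mem[0x07]=0x74, mem[0x1f]=0x23, mem[0x04]=0x13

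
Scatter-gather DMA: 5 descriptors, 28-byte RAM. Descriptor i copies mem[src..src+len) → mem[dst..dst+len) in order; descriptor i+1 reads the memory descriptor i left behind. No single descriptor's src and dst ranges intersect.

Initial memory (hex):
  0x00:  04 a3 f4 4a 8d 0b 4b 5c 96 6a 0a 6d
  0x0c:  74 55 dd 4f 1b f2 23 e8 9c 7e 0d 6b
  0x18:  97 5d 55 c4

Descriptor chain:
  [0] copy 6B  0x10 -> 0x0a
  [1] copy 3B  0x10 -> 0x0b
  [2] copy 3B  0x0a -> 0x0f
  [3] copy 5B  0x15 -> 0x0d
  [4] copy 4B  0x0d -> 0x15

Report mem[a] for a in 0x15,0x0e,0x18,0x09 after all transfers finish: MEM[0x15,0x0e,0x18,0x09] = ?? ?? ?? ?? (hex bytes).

  after D0: wrote 6B at 0x0a = 1bf223e89c7e
  after D1: wrote 3B at 0x0b = 1bf223
  after D2: wrote 3B at 0x0f = 1b1bf2
  after D3: wrote 5B at 0x0d = 7e0d6b975d
  after D4: wrote 4B at 0x15 = 7e0d6b97
query mem[0x15]=0x7e, mem[0x0e]=0x0d, mem[0x18]=0x97, mem[0x09]=0x6a

MEM[0x15,0x0e,0x18,0x09] = 7e 0d 97 6a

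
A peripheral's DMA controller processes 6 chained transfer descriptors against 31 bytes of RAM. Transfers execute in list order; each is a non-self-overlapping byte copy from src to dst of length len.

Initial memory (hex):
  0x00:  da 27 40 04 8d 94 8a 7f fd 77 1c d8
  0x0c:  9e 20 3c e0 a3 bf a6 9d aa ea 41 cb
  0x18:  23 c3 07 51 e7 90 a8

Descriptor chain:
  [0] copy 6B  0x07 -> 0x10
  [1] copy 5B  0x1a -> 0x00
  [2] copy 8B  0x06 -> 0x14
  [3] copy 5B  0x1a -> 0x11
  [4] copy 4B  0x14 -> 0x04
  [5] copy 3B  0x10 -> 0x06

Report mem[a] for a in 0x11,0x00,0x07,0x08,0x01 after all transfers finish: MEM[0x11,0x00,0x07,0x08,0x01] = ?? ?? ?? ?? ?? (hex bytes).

D0: mem[0x10..0x15] <- [7f fd 77 1c d8 9e]
D1: mem[0x00..0x04] <- [07 51 e7 90 a8]
D2: mem[0x14..0x1b] <- [8a 7f fd 77 1c d8 9e 20]
D3: mem[0x11..0x15] <- [9e 20 e7 90 a8]
D4: mem[0x04..0x07] <- [90 a8 fd 77]
D5: mem[0x06..0x08] <- [7f 9e 20]
query mem[0x11]=0x9e, mem[0x00]=0x07, mem[0x07]=0x9e, mem[0x08]=0x20, mem[0x01]=0x51

MEM[0x11,0x00,0x07,0x08,0x01] = 9e 07 9e 20 51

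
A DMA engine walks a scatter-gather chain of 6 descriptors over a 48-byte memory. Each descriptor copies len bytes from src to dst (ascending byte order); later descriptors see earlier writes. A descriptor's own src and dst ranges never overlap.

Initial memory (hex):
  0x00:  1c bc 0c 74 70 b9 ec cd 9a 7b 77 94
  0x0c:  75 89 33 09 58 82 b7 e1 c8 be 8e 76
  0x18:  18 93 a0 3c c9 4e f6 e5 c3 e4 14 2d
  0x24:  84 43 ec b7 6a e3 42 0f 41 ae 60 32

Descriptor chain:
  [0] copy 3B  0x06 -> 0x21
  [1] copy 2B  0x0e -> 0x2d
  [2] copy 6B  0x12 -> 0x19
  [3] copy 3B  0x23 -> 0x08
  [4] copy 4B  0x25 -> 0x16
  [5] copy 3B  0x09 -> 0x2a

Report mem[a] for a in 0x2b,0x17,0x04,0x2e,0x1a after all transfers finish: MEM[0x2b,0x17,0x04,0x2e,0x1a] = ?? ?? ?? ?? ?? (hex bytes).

MEM[0x2b,0x17,0x04,0x2e,0x1a] = 43 ec 70 09 e1

  after D0: wrote 3B at 0x21 = eccd9a
  after D1: wrote 2B at 0x2d = 3309
  after D2: wrote 6B at 0x19 = b7e1c8be8e76
  after D3: wrote 3B at 0x08 = 9a8443
  after D4: wrote 4B at 0x16 = 43ecb76a
  after D5: wrote 3B at 0x2a = 844394
query mem[0x2b]=0x43, mem[0x17]=0xec, mem[0x04]=0x70, mem[0x2e]=0x09, mem[0x1a]=0xe1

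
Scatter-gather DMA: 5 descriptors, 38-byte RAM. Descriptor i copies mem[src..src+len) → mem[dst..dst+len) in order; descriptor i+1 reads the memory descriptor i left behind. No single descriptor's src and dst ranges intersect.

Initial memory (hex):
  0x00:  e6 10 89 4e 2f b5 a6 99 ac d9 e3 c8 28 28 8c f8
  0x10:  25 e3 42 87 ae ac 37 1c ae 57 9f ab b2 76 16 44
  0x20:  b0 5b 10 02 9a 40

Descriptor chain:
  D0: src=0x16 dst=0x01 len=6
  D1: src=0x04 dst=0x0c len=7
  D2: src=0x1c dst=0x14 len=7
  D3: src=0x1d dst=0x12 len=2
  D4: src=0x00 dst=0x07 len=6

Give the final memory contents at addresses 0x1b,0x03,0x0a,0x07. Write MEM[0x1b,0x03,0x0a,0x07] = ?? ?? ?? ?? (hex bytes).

D0: mem[0x01..0x06] <- [37 1c ae 57 9f ab]
D1: mem[0x0c..0x12] <- [57 9f ab 99 ac d9 e3]
D2: mem[0x14..0x1a] <- [b2 76 16 44 b0 5b 10]
D3: mem[0x12..0x13] <- [76 16]
D4: mem[0x07..0x0c] <- [e6 37 1c ae 57 9f]
query mem[0x1b]=0xab, mem[0x03]=0xae, mem[0x0a]=0xae, mem[0x07]=0xe6

MEM[0x1b,0x03,0x0a,0x07] = ab ae ae e6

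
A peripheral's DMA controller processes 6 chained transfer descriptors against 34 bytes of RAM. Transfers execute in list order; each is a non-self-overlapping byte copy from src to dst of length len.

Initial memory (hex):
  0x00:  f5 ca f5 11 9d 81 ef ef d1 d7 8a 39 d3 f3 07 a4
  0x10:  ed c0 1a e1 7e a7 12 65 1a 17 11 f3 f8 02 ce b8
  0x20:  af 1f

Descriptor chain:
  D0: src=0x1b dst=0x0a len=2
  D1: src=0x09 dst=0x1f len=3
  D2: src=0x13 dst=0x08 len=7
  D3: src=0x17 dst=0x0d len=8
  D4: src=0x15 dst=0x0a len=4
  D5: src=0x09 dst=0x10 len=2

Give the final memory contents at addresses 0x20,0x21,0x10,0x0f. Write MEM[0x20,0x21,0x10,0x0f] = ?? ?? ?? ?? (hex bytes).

MEM[0x20,0x21,0x10,0x0f] = f3 f8 7e 17

[0] 0x1b->0x0a len=2 : f3 f8
[1] 0x09->0x1f len=3 : d7 f3 f8
[2] 0x13->0x08 len=7 : e1 7e a7 12 65 1a 17
[3] 0x17->0x0d len=8 : 65 1a 17 11 f3 f8 02 ce
[4] 0x15->0x0a len=4 : a7 12 65 1a
[5] 0x09->0x10 len=2 : 7e a7
query mem[0x20]=0xf3, mem[0x21]=0xf8, mem[0x10]=0x7e, mem[0x0f]=0x17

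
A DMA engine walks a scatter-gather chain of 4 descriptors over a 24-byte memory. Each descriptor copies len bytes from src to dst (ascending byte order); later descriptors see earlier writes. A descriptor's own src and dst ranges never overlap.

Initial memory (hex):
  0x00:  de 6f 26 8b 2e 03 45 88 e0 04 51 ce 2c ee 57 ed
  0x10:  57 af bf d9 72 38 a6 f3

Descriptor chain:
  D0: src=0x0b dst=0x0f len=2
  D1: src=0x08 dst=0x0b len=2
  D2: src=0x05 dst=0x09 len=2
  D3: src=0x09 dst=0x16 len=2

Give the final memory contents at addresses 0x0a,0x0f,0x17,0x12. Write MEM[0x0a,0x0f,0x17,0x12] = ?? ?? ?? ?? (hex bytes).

MEM[0x0a,0x0f,0x17,0x12] = 45 ce 45 bf

#0 dst[0x0f+2] := {0xce,0x2c}
#1 dst[0x0b+2] := {0xe0,0x04}
#2 dst[0x09+2] := {0x03,0x45}
#3 dst[0x16+2] := {0x03,0x45}
query mem[0x0a]=0x45, mem[0x0f]=0xce, mem[0x17]=0x45, mem[0x12]=0xbf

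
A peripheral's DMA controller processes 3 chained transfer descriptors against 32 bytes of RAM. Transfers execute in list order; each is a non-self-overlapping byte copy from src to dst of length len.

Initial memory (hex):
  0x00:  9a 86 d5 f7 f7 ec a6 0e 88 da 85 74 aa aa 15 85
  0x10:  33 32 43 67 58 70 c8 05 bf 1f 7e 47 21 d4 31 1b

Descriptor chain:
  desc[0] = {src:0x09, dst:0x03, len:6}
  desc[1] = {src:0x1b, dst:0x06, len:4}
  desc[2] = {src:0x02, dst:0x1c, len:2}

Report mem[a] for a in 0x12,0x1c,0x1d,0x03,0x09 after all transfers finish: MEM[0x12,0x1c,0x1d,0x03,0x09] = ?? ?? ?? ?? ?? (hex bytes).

MEM[0x12,0x1c,0x1d,0x03,0x09] = 43 d5 da da 31

[0] 0x09->0x03 len=6 : da 85 74 aa aa 15
[1] 0x1b->0x06 len=4 : 47 21 d4 31
[2] 0x02->0x1c len=2 : d5 da
query mem[0x12]=0x43, mem[0x1c]=0xd5, mem[0x1d]=0xda, mem[0x03]=0xda, mem[0x09]=0x31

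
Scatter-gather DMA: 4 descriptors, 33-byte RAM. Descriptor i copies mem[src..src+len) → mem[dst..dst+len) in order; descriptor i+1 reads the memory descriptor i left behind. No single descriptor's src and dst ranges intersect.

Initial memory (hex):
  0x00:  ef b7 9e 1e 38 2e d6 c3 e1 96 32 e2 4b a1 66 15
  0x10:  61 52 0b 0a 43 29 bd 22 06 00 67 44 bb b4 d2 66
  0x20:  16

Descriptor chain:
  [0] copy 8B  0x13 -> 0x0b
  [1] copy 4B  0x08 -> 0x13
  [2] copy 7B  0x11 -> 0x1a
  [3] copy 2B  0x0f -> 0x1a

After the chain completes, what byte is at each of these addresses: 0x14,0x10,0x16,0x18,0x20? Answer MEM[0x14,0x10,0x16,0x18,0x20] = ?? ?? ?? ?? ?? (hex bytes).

  after D0: wrote 8B at 0x0b = 0a4329bd22060067
  after D1: wrote 4B at 0x13 = e196320a
  after D2: wrote 7B at 0x1a = 0067e196320a22
  after D3: wrote 2B at 0x1a = 2206
query mem[0x14]=0x96, mem[0x10]=0x06, mem[0x16]=0x0a, mem[0x18]=0x06, mem[0x20]=0x22

MEM[0x14,0x10,0x16,0x18,0x20] = 96 06 0a 06 22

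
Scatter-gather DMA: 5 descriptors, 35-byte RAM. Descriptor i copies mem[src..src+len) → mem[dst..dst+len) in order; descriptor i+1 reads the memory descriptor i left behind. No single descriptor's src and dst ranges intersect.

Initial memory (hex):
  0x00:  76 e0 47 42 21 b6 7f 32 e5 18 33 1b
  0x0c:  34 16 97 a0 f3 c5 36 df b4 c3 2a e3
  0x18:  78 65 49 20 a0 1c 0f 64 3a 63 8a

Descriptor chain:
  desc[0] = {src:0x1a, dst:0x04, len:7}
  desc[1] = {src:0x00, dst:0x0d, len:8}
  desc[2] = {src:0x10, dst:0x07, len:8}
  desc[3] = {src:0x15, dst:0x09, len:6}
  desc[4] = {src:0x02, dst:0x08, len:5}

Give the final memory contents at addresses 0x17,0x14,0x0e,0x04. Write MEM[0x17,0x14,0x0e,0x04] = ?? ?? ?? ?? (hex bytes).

D0: mem[0x04..0x0a] <- [49 20 a0 1c 0f 64 3a]
D1: mem[0x0d..0x14] <- [76 e0 47 42 49 20 a0 1c]
D2: mem[0x07..0x0e] <- [42 49 20 a0 1c c3 2a e3]
D3: mem[0x09..0x0e] <- [c3 2a e3 78 65 49]
D4: mem[0x08..0x0c] <- [47 42 49 20 a0]
query mem[0x17]=0xe3, mem[0x14]=0x1c, mem[0x0e]=0x49, mem[0x04]=0x49

MEM[0x17,0x14,0x0e,0x04] = e3 1c 49 49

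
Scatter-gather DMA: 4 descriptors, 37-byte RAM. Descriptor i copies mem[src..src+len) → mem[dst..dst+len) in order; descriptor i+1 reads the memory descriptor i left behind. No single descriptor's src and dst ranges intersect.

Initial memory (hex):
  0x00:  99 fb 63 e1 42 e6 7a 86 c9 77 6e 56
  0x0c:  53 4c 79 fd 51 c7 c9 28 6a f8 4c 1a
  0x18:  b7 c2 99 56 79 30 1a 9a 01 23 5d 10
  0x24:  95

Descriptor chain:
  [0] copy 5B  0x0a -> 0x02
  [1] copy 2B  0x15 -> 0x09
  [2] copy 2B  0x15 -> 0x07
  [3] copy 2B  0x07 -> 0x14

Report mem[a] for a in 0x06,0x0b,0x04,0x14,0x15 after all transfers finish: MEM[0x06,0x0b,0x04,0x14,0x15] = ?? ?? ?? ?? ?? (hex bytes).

MEM[0x06,0x0b,0x04,0x14,0x15] = 79 56 53 f8 4c

  after D0: wrote 5B at 0x02 = 6e56534c79
  after D1: wrote 2B at 0x09 = f84c
  after D2: wrote 2B at 0x07 = f84c
  after D3: wrote 2B at 0x14 = f84c
query mem[0x06]=0x79, mem[0x0b]=0x56, mem[0x04]=0x53, mem[0x14]=0xf8, mem[0x15]=0x4c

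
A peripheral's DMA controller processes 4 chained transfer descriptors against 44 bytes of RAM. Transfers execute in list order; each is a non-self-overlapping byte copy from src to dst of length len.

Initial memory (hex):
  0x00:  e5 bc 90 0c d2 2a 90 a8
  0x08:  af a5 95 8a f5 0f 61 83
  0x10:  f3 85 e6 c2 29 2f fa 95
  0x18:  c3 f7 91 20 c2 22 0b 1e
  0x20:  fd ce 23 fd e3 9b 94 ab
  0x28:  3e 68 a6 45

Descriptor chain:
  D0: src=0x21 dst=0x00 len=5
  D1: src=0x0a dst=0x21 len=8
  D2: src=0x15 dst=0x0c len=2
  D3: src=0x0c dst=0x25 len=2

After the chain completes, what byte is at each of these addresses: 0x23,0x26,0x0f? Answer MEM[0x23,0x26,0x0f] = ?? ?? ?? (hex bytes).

MEM[0x23,0x26,0x0f] = f5 fa 83

  after D0: wrote 5B at 0x00 = ce23fde39b
  after D1: wrote 8B at 0x21 = 958af50f6183f385
  after D2: wrote 2B at 0x0c = 2ffa
  after D3: wrote 2B at 0x25 = 2ffa
query mem[0x23]=0xf5, mem[0x26]=0xfa, mem[0x0f]=0x83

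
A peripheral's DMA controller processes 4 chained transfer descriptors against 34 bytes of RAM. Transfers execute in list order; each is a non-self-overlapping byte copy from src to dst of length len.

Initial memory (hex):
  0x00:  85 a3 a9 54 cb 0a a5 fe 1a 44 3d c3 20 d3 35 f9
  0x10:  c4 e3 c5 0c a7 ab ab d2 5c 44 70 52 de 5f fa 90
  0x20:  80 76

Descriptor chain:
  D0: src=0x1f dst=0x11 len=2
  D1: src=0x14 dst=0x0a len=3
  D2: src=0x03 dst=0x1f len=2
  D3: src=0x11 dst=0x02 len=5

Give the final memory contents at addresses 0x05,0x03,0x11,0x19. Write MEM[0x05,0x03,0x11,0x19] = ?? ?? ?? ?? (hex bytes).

MEM[0x05,0x03,0x11,0x19] = a7 80 90 44

#0 dst[0x11+2] := {0x90,0x80}
#1 dst[0x0a+3] := {0xa7,0xab,0xab}
#2 dst[0x1f+2] := {0x54,0xcb}
#3 dst[0x02+5] := {0x90,0x80,0x0c,0xa7,0xab}
query mem[0x05]=0xa7, mem[0x03]=0x80, mem[0x11]=0x90, mem[0x19]=0x44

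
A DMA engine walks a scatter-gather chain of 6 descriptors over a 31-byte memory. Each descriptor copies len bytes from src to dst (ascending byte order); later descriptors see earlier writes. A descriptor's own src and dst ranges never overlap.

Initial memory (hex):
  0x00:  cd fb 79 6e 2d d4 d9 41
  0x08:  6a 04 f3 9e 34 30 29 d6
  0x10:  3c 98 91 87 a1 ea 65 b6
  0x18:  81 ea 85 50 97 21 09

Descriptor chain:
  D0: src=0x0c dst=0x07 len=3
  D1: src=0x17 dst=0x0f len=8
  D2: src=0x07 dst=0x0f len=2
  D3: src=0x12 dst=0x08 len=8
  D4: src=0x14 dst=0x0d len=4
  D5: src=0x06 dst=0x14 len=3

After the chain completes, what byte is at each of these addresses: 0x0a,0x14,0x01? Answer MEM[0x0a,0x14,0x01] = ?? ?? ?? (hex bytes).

MEM[0x0a,0x14,0x01] = 97 d9 fb

D0: mem[0x07..0x09] <- [34 30 29]
D1: mem[0x0f..0x16] <- [b6 81 ea 85 50 97 21 09]
D2: mem[0x0f..0x10] <- [34 30]
D3: mem[0x08..0x0f] <- [85 50 97 21 09 b6 81 ea]
D4: mem[0x0d..0x10] <- [97 21 09 b6]
D5: mem[0x14..0x16] <- [d9 34 85]
query mem[0x0a]=0x97, mem[0x14]=0xd9, mem[0x01]=0xfb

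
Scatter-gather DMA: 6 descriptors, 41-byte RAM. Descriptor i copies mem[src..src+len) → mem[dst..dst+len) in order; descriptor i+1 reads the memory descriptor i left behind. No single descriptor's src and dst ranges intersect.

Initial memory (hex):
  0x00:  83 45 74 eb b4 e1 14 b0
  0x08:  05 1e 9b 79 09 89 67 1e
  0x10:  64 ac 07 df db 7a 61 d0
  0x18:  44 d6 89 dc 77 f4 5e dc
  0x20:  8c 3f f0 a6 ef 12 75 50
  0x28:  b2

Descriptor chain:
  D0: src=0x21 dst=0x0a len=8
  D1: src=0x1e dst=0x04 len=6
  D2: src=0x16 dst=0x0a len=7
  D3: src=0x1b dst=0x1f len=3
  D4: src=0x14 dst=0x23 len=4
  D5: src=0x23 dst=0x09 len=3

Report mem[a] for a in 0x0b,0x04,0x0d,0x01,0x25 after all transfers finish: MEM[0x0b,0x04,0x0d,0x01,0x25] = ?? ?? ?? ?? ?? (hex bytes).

MEM[0x0b,0x04,0x0d,0x01,0x25] = 61 5e d6 45 61

D0: mem[0x0a..0x11] <- [3f f0 a6 ef 12 75 50 b2]
D1: mem[0x04..0x09] <- [5e dc 8c 3f f0 a6]
D2: mem[0x0a..0x10] <- [61 d0 44 d6 89 dc 77]
D3: mem[0x1f..0x21] <- [dc 77 f4]
D4: mem[0x23..0x26] <- [db 7a 61 d0]
D5: mem[0x09..0x0b] <- [db 7a 61]
query mem[0x0b]=0x61, mem[0x04]=0x5e, mem[0x0d]=0xd6, mem[0x01]=0x45, mem[0x25]=0x61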